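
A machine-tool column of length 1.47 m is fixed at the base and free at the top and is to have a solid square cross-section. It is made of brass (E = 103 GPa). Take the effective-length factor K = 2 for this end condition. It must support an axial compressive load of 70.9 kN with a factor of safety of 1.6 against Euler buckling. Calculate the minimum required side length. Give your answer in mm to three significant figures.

Required P_cr = n·P = 1.6 × 70.9 = 113.4 kN
L_e = K·L = 2 × 1.47 = 2.940 m
Required I = P_cr·L_e²/(π²E) = 1.134×10^5 × 2.940² / (π² × 1.03×10^11) = 9.645×10^-7 m⁴
I_req = 9.645×10^5 mm⁴
Solid square: I = a⁴/12  ⇒  a = (12I)^(1/4) = (12×9.645×10^5)^(1/4) = 58.3 mm

a ≈ 58.3 mm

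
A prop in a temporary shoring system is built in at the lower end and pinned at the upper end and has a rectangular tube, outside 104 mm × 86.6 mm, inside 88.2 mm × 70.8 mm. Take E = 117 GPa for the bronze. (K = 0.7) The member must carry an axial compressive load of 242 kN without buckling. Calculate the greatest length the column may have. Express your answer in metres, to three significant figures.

Weak-axis I_min = (h_o·b_o³ − h_i·b_i³)/12 with b_o = 86.6, b_i = 70.80 mm (shorter outer/inner sides).
I_min = (104×86.6³ − 88.20×70.80³)/12 = 3.020×10^6 mm⁴
I = 3.020×10^-6 m⁴
At the buckling limit P_cr = P = 2.420×10^5 N
From P_cr = π²EI/(K·L)²:  L = (1/K)·√(π²EI/P_cr) = (1/0.7)·√(π²×1.17×10^11×3.020×10^-6/2.420×10^5)
L = 5.42 m

L_max ≈ 5.42 m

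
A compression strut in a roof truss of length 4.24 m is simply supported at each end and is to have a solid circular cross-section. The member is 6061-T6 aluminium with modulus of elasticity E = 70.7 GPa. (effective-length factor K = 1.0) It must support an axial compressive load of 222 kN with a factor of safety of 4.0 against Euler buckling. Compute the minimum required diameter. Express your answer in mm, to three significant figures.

d ≈ 147 mm

Required P_cr = n·P = 4.0 × 222 = 888.0 kN
L_e = K·L = 1 × 4.24 = 4.240 m
Required I = P_cr·L_e²/(π²E) = 8.880×10^5 × 4.240² / (π² × 7.07×10^10) = 2.288×10^-5 m⁴
I_req = 2.288×10^7 mm⁴
Solid circle: I = πd⁴/64  ⇒  d = (64I/π)^(1/4) = (64×2.288×10^7/π)^(1/4) = 147 mm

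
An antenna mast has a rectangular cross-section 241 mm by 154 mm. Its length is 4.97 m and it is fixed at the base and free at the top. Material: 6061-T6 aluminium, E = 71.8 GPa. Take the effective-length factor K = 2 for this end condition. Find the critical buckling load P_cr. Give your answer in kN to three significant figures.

P_cr ≈ 526 kN

Buckling occurs about the weak axis: I_min = h·b³/12 with b = 154 mm (the shorter side).
I_min = 241×154³/12 = 7.335×10^7 mm⁴
I = 7.335×10^7 mm⁴ = 7.335×10^-5 m⁴
Effective length L_e = K·L = 2 × 4.97 = 9.940 m
P_cr = π²EI / L_e² = π² × 71.8×10⁹ × 7.335×10^-5 / 9.940² = 5.261×10^5 N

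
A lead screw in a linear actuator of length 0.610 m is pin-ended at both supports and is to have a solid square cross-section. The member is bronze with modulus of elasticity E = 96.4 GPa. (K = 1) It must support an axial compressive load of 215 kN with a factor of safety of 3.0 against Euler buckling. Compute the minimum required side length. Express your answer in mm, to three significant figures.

a ≈ 41.7 mm

Required P_cr = n·P = 3.0 × 215 = 645.0 kN
L_e = K·L = 1 × 0.610 = 0.6100 m
Required I = P_cr·L_e²/(π²E) = 6.450×10^5 × 0.6100² / (π² × 9.64×10^10) = 2.523×10^-7 m⁴
I_req = 2.523×10^5 mm⁴
Solid square: I = a⁴/12  ⇒  a = (12I)^(1/4) = (12×2.523×10^5)^(1/4) = 41.7 mm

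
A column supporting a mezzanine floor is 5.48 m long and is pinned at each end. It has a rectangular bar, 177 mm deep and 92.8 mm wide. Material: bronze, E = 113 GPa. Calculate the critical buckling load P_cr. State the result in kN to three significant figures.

P_cr ≈ 438 kN

Buckling occurs about the weak axis: I_min = h·b³/12 with b = 92.8 mm (the shorter side).
I_min = 177×92.8³/12 = 1.179×10^7 mm⁴
I = 1.179×10^7 mm⁴ = 1.179×10^-5 m⁴
Effective length L_e = K·L = 1 × 5.48 = 5.480 m
P_cr = π²EI / L_e² = π² × 113×10⁹ × 1.179×10^-5 / 5.480² = 4.378×10^5 N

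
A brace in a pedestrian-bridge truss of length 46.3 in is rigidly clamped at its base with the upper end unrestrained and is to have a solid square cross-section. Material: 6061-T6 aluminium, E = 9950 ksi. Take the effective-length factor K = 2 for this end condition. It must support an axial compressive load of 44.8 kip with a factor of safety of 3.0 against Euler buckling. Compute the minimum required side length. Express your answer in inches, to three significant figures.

Required P_cr = n·P = 3.0 × 44.8 = 134.4 kip
L_e = K·L = 2 × 46.3 = 92.60 in
Required I = P_cr·L_e²/(π²E) = 1.344×10^5 × 92.60² / (π² × 9.95×10^6) = 11.74 in⁴
Solid square: I = a⁴/12  ⇒  a = (12I)^(1/4) = (12×11.74)^(1/4) = 3.44 in

a ≈ 3.44 in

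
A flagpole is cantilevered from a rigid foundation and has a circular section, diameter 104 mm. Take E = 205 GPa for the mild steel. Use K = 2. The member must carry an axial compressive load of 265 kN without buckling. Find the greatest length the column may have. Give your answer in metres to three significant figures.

L_max ≈ 3.31 m

I = πd⁴/64 = π×104⁴/64 = 5.743×10^6 mm⁴
I = 5.743×10^-6 m⁴
At the buckling limit P_cr = P = 2.650×10^5 N
From P_cr = π²EI/(K·L)²:  L = (1/K)·√(π²EI/P_cr) = (1/2)·√(π²×2.05×10^11×5.743×10^-6/2.650×10^5)
L = 3.31 m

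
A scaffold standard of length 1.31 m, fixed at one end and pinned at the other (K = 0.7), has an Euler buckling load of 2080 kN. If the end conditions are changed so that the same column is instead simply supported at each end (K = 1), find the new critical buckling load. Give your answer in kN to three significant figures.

P_cr ≈ 1020 kN

P_cr ∝ 1/K², so P_cr,new = P_cr,old × (K_old/K_new)² = 2080 × (0.7/1)²
= 2080 × 0.4900 = 1020 kN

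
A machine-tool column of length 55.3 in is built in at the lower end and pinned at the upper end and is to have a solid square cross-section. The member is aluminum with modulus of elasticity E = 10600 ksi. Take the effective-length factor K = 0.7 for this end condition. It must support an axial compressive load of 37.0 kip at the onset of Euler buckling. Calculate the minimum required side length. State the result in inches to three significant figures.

a ≈ 1.59 in

L_e = K·L = 0.7 × 55.3 = 38.71 in
Required I = P_cr·L_e²/(π²E) = 3.700×10^4 × 38.71² / (π² × 1.06×10^7) = 0.5300 in⁴
Solid square: I = a⁴/12  ⇒  a = (12I)^(1/4) = (12×0.5300)^(1/4) = 1.59 in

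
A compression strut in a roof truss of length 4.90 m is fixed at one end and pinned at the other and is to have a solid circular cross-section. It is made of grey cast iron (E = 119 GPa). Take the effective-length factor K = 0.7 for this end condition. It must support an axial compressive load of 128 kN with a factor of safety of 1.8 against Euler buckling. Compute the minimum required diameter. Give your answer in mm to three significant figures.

d ≈ 82.8 mm

Required P_cr = n·P = 1.8 × 128 = 230.4 kN
L_e = K·L = 0.7 × 4.90 = 3.430 m
Required I = P_cr·L_e²/(π²E) = 2.304×10^5 × 3.430² / (π² × 1.19×10^11) = 2.308×10^-6 m⁴
I_req = 2.308×10^6 mm⁴
Solid circle: I = πd⁴/64  ⇒  d = (64I/π)^(1/4) = (64×2.308×10^6/π)^(1/4) = 82.8 mm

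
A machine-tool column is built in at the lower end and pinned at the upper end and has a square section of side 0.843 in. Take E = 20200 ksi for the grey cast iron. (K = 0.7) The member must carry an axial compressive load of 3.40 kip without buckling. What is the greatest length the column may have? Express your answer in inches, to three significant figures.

L_max ≈ 71.0 in

I = a⁴/12 = 0.843⁴/12 = 4.209×10^-2 in⁴
At the buckling limit P_cr = P = 3.400×10^3 lb
From P_cr = π²EI/(K·L)²:  L = (1/K)·√(π²EI/P_cr) = (1/0.7)·√(π²×2.02×10^7×4.209×10^-2/3.400×10^3)
L = 71.0 in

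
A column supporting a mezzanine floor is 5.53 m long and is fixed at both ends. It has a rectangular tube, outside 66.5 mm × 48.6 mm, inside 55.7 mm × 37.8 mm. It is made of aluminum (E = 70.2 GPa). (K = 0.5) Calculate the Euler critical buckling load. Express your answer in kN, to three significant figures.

Weak-axis I_min = (h_o·b_o³ − h_i·b_i³)/12 with b_o = 48.6, b_i = 37.80 mm (shorter outer/inner sides).
I_min = (66.5×48.6³ − 55.70×37.80³)/12 = 3.854×10^5 mm⁴
I = 3.854×10^5 mm⁴ = 3.854×10^-7 m⁴
Effective length L_e = K·L = 0.5 × 5.53 = 2.765 m
P_cr = π²EI / L_e² = π² × 70.2×10⁹ × 3.854×10^-7 / 2.765² = 3.493×10^4 N

P_cr ≈ 34.9 kN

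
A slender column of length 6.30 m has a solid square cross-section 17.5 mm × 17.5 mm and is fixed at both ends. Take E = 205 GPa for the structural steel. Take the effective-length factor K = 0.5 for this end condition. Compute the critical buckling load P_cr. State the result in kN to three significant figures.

I = a⁴/12 = 17.5⁴/12 = 7.816×10^3 mm⁴
I = 7.816×10^3 mm⁴ = 7.816×10^-9 m⁴
Effective length L_e = K·L = 0.5 × 6.30 = 3.150 m
P_cr = π²EI / L_e² = π² × 205×10⁹ × 7.816×10^-9 / 3.150² = 1.594×10^3 N

P_cr ≈ 1.59 kN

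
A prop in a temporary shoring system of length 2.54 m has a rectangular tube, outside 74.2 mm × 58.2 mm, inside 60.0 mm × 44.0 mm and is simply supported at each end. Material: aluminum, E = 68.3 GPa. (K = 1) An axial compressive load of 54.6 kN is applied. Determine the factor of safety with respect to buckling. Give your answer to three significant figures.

Weak-axis I_min = (h_o·b_o³ − h_i·b_i³)/12 with b_o = 58.2, b_i = 44.00 mm (shorter outer/inner sides).
I_min = (74.2×58.2³ − 60.00×44.00³)/12 = 7.930×10^5 mm⁴
I = 7.930×10^5 mm⁴ = 7.930×10^-7 m⁴
Effective length L_e = K·L = 1 × 2.54 = 2.540 m
P_cr = π²EI / L_e² = π² × 68.3×10⁹ × 7.930×10^-7 / 2.540² = 8.286×10^4 N
Factor of safety n = P_cr / P = 82.861 / 54.6 = 1.52

n ≈ 1.52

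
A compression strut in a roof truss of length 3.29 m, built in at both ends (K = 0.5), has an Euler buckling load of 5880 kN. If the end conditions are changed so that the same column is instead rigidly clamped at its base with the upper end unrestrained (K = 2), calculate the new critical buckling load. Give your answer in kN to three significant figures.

P_cr ∝ 1/K², so P_cr,new = P_cr,old × (K_old/K_new)² = 5880 × (0.5/2)²
= 5880 × 0.06250 = 368 kN

P_cr ≈ 368 kN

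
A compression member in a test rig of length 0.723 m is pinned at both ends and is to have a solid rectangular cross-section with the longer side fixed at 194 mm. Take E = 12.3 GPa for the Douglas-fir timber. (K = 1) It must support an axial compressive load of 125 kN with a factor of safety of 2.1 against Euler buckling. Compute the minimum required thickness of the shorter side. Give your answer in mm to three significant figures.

Required P_cr = n·P = 2.1 × 125 = 262.5 kN
L_e = K·L = 1 × 0.723 = 0.7230 m
Required I = P_cr·L_e²/(π²E) = 2.625×10^5 × 0.7230² / (π² × 1.23×10^10) = 1.130×10^-6 m⁴
I_req = 1.130×10^6 mm⁴
Rectangle, weak axis: I_min = h·b³/12 with h = 194 mm fixed  ⇒  b = (12I/h)^(1/3) = 41.2 mm

b ≈ 41.2 mm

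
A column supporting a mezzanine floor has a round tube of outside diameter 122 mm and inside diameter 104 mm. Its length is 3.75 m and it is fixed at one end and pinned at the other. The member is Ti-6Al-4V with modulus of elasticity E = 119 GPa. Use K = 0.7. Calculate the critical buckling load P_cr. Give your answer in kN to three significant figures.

P_cr ≈ 875 kN

d_o = 122 mm, d_i = 104 mm
I = π(d_o⁴ − d_i⁴)/64 = π(122⁴ − 104.0⁴)/64 = 5.132×10^6 mm⁴
I = 5.132×10^6 mm⁴ = 5.132×10^-6 m⁴
Effective length L_e = K·L = 0.7 × 3.75 = 2.625 m
P_cr = π²EI / L_e² = π² × 119×10⁹ × 5.132×10^-6 / 2.625² = 8.747×10^5 N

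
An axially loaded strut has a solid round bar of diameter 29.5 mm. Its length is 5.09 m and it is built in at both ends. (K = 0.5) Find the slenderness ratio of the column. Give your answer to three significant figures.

I = πd⁴/64 = π×29.5⁴/64 = 3.718×10^4 mm⁴
A = 683.5 mm²;  r_min = √(I/A) = √(3.718×10^4/683.5) = 7.375 mm
L_e = K·L = 0.5 × 5.09 m = 2.545 m = 2545.0 mm
λ = L_e / r_min = 2545.0 / 7.375 = 345

λ ≈ 345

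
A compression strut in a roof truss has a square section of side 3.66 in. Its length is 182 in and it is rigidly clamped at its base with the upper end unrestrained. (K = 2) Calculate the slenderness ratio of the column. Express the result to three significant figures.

For a square r = a/√12 = 3.66/√12 = 1.057 in
L_e = K·L = 2 × 182 = 364.0 in
λ = L_e / r_min = 364.00 / 1.057 = 345

λ ≈ 345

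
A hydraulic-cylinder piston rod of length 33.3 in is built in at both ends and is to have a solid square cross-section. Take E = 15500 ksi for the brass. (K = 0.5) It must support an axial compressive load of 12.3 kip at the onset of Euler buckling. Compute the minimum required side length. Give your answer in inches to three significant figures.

L_e = K·L = 0.5 × 33.3 = 16.65 in
Required I = P_cr·L_e²/(π²E) = 1.230×10^4 × 16.65² / (π² × 1.55×10^7) = 2.229×10^-2 in⁴
Solid square: I = a⁴/12  ⇒  a = (12I)^(1/4) = (12×2.229×10^-2)^(1/4) = 0.719 in

a ≈ 0.719 in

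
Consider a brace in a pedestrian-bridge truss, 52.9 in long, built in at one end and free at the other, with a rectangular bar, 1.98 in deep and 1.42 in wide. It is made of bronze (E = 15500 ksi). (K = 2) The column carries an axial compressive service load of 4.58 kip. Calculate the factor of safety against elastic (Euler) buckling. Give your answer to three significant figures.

Buckling occurs about the weak axis: I_min = h·b³/12 with b = 1.42 in (the shorter side).
I_min = 1.98×1.42³/12 = 0.4724 in⁴
Effective length L_e = K·L = 2 × 52.9 = 105.8 in
P_cr = π²EI / L_e² = π² × 15500×10³ × 0.4724 / 105.8² = 6.457×10^3 lb
Factor of safety n = P_cr / P = 6.4567 / 4.58 = 1.41

n ≈ 1.41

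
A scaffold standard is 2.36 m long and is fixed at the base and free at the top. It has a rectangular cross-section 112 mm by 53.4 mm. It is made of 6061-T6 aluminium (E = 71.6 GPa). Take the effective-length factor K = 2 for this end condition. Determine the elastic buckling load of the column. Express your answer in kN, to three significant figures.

P_cr ≈ 45.1 kN

Buckling occurs about the weak axis: I_min = h·b³/12 with b = 53.4 mm (the shorter side).
I_min = 112×53.4³/12 = 1.421×10^6 mm⁴
I = 1.421×10^6 mm⁴ = 1.421×10^-6 m⁴
Effective length L_e = K·L = 2 × 2.36 = 4.720 m
P_cr = π²EI / L_e² = π² × 71.6×10⁹ × 1.421×10^-6 / 4.720² = 4.508×10^4 N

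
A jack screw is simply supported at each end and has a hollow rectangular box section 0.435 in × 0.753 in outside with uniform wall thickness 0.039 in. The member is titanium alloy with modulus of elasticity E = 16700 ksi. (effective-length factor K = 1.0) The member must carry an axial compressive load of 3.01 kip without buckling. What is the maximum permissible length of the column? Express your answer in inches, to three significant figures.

L_max ≈ 11.9 in

Inner dimensions: h_i = 0.753 − 2×0.039 = 0.6750 in, b_i = 0.435 − 2×0.039 = 0.3570 in
Weak-axis I_min = (h_o·b_o³ − h_i·b_i³)/12 with b_o = 0.435, b_i = 0.3570 in (shorter outer/inner sides).
I_min = (0.753×0.435³ − 0.6750×0.3570³)/12 = 2.606×10^-3 in⁴
At the buckling limit P_cr = P = 3.010×10^3 lb
From P_cr = π²EI/(K·L)²:  L = (1/K)·√(π²EI/P_cr) = (1/1)·√(π²×1.67×10^7×2.606×10^-3/3.010×10^3)
L = 11.9 in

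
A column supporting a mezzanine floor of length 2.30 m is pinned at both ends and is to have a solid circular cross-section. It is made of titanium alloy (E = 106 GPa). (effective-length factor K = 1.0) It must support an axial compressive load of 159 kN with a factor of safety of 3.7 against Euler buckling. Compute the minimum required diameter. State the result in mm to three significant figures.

Required P_cr = n·P = 3.7 × 159 = 588.3 kN
L_e = K·L = 1 × 2.30 = 2.300 m
Required I = P_cr·L_e²/(π²E) = 5.883×10^5 × 2.300² / (π² × 1.06×10^11) = 2.975×10^-6 m⁴
I_req = 2.975×10^6 mm⁴
Solid circle: I = πd⁴/64  ⇒  d = (64I/π)^(1/4) = (64×2.975×10^6/π)^(1/4) = 88.2 mm

d ≈ 88.2 mm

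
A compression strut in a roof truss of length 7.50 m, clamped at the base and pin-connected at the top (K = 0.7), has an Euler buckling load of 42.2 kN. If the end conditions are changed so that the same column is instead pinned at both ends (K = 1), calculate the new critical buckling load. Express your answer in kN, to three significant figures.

P_cr ≈ 20.7 kN

P_cr ∝ 1/K², so P_cr,new = P_cr,old × (K_old/K_new)² = 42.2 × (0.7/1)²
= 42.2 × 0.4900 = 20.7 kN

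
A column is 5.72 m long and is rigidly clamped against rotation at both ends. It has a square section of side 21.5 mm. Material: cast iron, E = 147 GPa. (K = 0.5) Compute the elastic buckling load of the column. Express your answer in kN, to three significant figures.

P_cr ≈ 3.16 kN

I = a⁴/12 = 21.5⁴/12 = 1.781×10^4 mm⁴
I = 1.781×10^4 mm⁴ = 1.781×10^-8 m⁴
Effective length L_e = K·L = 0.5 × 5.72 = 2.860 m
P_cr = π²EI / L_e² = π² × 147×10⁹ × 1.781×10^-8 / 2.860² = 3.158×10^3 N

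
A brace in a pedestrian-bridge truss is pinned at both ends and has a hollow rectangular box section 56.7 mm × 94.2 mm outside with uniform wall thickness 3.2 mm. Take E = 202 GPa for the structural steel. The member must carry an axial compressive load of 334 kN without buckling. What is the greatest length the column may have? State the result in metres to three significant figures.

L_max ≈ 1.73 m

Inner dimensions: h_i = 94.2 − 2×3.2 = 87.80 mm, b_i = 56.7 − 2×3.2 = 50.30 mm
Weak-axis I_min = (h_o·b_o³ − h_i·b_i³)/12 with b_o = 56.7, b_i = 50.30 mm (shorter outer/inner sides).
I_min = (94.2×56.7³ − 87.80×50.30³)/12 = 4.998×10^5 mm⁴
I = 4.998×10^-7 m⁴
At the buckling limit P_cr = P = 3.340×10^5 N
From P_cr = π²EI/(K·L)²:  L = (1/K)·√(π²EI/P_cr) = (1/1)·√(π²×2.02×10^11×4.998×10^-7/3.340×10^5)
L = 1.73 m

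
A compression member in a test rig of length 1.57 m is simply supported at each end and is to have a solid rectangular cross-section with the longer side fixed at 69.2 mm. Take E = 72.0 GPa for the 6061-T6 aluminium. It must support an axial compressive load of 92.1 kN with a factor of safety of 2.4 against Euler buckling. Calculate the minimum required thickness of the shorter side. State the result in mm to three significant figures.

Required P_cr = n·P = 2.4 × 92.1 = 221.0 kN
L_e = K·L = 1 × 1.57 = 1.570 m
Required I = P_cr·L_e²/(π²E) = 2.210×10^5 × 1.570² / (π² × 7.20×10^10) = 7.667×10^-7 m⁴
I_req = 7.667×10^5 mm⁴
Rectangle, weak axis: I_min = h·b³/12 with h = 69.2 mm fixed  ⇒  b = (12I/h)^(1/3) = 51.0 mm

b ≈ 51.0 mm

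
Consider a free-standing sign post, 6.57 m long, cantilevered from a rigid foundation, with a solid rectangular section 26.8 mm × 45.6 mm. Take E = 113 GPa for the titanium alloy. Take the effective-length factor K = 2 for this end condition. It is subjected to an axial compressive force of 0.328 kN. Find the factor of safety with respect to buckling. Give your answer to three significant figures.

n ≈ 1.44

Buckling occurs about the weak axis: I_min = h·b³/12 with b = 26.8 mm (the shorter side).
I_min = 45.6×26.8³/12 = 7.315×10^4 mm⁴
I = 7.315×10^4 mm⁴ = 7.315×10^-8 m⁴
Effective length L_e = K·L = 2 × 6.57 = 13.14 m
P_cr = π²EI / L_e² = π² × 113×10⁹ × 7.315×10^-8 / 13.14² = 472.5 N
Factor of safety n = P_cr / P = 0.47247 / 0.328 = 1.44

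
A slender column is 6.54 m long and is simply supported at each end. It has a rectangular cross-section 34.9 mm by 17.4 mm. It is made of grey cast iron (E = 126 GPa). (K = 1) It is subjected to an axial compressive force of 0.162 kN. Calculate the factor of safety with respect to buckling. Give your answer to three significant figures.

n ≈ 2.75

Buckling occurs about the weak axis: I_min = h·b³/12 with b = 17.4 mm (the shorter side).
I_min = 34.9×17.4³/12 = 1.532×10^4 mm⁴
I = 1.532×10^4 mm⁴ = 1.532×10^-8 m⁴
Effective length L_e = K·L = 1 × 6.54 = 6.540 m
P_cr = π²EI / L_e² = π² × 126×10⁹ × 1.532×10^-8 / 6.540² = 445.5 N
Factor of safety n = P_cr / P = 0.44546 / 0.162 = 2.75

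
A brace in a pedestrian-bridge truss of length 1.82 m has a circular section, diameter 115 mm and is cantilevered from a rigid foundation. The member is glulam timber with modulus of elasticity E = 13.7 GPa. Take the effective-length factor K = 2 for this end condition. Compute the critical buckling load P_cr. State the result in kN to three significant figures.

I = πd⁴/64 = π×115⁴/64 = 8.585×10^6 mm⁴
I = 8.585×10^6 mm⁴ = 8.585×10^-6 m⁴
Effective length L_e = K·L = 2 × 1.82 = 3.640 m
P_cr = π²EI / L_e² = π² × 13.7×10⁹ × 8.585×10^-6 / 3.640² = 8.762×10^4 N

P_cr ≈ 87.6 kN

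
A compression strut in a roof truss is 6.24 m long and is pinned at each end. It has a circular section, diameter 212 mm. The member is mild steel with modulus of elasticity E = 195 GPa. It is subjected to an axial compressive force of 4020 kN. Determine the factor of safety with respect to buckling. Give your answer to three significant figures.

I = πd⁴/64 = π×212⁴/64 = 9.915×10^7 mm⁴
I = 9.915×10^7 mm⁴ = 9.915×10^-5 m⁴
Effective length L_e = K·L = 1 × 6.24 = 6.240 m
P_cr = π²EI / L_e² = π² × 195×10⁹ × 9.915×10^-5 / 6.240² = 4.901×10^6 N
Factor of safety n = P_cr / P = 4900.9 / 4020 = 1.22

n ≈ 1.22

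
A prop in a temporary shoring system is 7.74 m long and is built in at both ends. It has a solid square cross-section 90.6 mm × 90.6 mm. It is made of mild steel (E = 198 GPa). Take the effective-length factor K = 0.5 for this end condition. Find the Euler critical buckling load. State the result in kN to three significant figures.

I = a⁴/12 = 90.6⁴/12 = 5.615×10^6 mm⁴
I = 5.615×10^6 mm⁴ = 5.615×10^-6 m⁴
Effective length L_e = K·L = 0.5 × 7.74 = 3.870 m
P_cr = π²EI / L_e² = π² × 198×10⁹ × 5.615×10^-6 / 3.870² = 7.326×10^5 N

P_cr ≈ 733 kN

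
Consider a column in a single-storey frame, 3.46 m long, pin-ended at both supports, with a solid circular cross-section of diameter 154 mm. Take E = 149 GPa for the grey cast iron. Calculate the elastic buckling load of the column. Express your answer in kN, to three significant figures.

P_cr ≈ 3390 kN

I = πd⁴/64 = π×154⁴/64 = 2.761×10^7 mm⁴
I = 2.761×10^7 mm⁴ = 2.761×10^-5 m⁴
Effective length L_e = K·L = 1 × 3.46 = 3.460 m
P_cr = π²EI / L_e² = π² × 149×10⁹ × 2.761×10^-5 / 3.460² = 3.391×10^6 N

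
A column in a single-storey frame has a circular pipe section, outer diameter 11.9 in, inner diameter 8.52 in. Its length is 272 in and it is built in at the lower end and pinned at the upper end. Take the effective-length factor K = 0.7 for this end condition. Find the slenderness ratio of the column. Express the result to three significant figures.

λ ≈ 52.0

d_o = 11.9 in, d_i = 8.52 in
I = π(d_o⁴ − d_i⁴)/64 = π(11.9⁴ − 8.520⁴)/64 = 725.7 in⁴
A = 54.21 in²;  r_min = √(I/A) = √(725.7/54.21) = 3.659 in
L_e = K·L = 0.7 × 272 = 190.4 in
λ = L_e / r_min = 190.40 / 3.659 = 52.0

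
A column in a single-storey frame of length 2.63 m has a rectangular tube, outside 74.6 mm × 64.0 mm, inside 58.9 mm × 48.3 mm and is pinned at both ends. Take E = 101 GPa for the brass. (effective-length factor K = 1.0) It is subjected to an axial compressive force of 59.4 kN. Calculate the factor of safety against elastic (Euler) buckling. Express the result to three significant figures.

Weak-axis I_min = (h_o·b_o³ − h_i·b_i³)/12 with b_o = 64.0, b_i = 48.30 mm (shorter outer/inner sides).
I_min = (74.6×64.0³ − 58.90×48.30³)/12 = 1.077×10^6 mm⁴
I = 1.077×10^6 mm⁴ = 1.077×10^-6 m⁴
Effective length L_e = K·L = 1 × 2.63 = 2.630 m
P_cr = π²EI / L_e² = π² × 101×10⁹ × 1.077×10^-6 / 2.630² = 1.552×10^5 N
Factor of safety n = P_cr / P = 155.15 / 59.4 = 2.61

n ≈ 2.61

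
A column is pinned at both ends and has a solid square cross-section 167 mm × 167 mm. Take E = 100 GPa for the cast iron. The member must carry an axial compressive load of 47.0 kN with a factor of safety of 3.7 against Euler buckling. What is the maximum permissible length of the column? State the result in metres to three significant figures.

L_max ≈ 19.2 m

I = a⁴/12 = 167⁴/12 = 6.482×10^7 mm⁴
I = 6.482×10^-5 m⁴
Required critical load P_cr = n·P = 3.7 × 47.0 = 173.9 kN = 1.739×10^5 N
From P_cr = π²EI/(K·L)²:  L = (1/K)·√(π²EI/P_cr) = (1/1)·√(π²×1.00×10^11×6.482×10^-5/1.739×10^5)
L = 19.2 m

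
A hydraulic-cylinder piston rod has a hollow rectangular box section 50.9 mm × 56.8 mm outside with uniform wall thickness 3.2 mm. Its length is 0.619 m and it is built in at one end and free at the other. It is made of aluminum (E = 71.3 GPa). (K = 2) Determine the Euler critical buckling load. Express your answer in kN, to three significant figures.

Inner dimensions: h_i = 56.8 − 2×3.2 = 50.40 mm, b_i = 50.9 − 2×3.2 = 44.50 mm
Weak-axis I_min = (h_o·b_o³ − h_i·b_i³)/12 with b_o = 50.9, b_i = 44.50 mm (shorter outer/inner sides).
I_min = (56.8×50.9³ − 50.40×44.50³)/12 = 2.541×10^5 mm⁴
I = 2.541×10^5 mm⁴ = 2.541×10^-7 m⁴
Effective length L_e = K·L = 2 × 0.619 = 1.238 m
P_cr = π²EI / L_e² = π² × 71.3×10⁹ × 2.541×10^-7 / 1.238² = 1.167×10^5 N

P_cr ≈ 117 kN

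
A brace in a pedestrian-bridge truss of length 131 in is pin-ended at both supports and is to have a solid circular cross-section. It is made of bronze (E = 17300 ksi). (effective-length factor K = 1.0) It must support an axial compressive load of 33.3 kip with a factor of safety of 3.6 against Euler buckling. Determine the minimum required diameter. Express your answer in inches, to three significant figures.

d ≈ 3.96 in

Required P_cr = n·P = 3.6 × 33.3 = 119.9 kip
L_e = K·L = 1 × 131 = 131.0 in
Required I = P_cr·L_e²/(π²E) = 1.199×10^5 × 131.0² / (π² × 1.73×10^7) = 12.05 in⁴
Solid circle: I = πd⁴/64  ⇒  d = (64I/π)^(1/4) = (64×12.05/π)^(1/4) = 3.96 in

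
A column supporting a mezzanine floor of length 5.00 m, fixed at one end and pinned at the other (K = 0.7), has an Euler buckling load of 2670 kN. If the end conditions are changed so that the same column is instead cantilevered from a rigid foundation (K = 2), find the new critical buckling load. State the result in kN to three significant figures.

P_cr ≈ 327 kN

P_cr ∝ 1/K², so P_cr,new = P_cr,old × (K_old/K_new)² = 2670 × (0.7/2)²
= 2670 × 0.1225 = 327 kN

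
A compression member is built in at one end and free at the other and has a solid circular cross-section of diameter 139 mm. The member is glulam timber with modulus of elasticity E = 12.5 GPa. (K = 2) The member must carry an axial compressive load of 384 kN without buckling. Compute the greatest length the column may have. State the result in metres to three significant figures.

I = πd⁴/64 = π×139⁴/64 = 1.832×10^7 mm⁴
I = 1.832×10^-5 m⁴
At the buckling limit P_cr = P = 3.840×10^5 N
From P_cr = π²EI/(K·L)²:  L = (1/K)·√(π²EI/P_cr) = (1/2)·√(π²×1.25×10^10×1.832×10^-5/3.840×10^5)
L = 1.21 m

L_max ≈ 1.21 m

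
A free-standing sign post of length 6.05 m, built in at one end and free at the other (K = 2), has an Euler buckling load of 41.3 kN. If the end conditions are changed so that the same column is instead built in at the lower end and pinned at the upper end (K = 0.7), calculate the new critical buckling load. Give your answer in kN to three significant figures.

P_cr ≈ 337 kN

P_cr ∝ 1/K², so P_cr,new = P_cr,old × (K_old/K_new)² = 41.3 × (2/0.7)²
= 41.3 × 8.163 = 337 kN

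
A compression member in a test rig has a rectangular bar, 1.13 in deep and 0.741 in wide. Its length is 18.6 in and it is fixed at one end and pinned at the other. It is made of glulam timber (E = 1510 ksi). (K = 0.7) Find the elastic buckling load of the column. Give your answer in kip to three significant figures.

Buckling occurs about the weak axis: I_min = h·b³/12 with b = 0.741 in (the shorter side).
I_min = 1.13×0.741³/12 = 3.831×10^-2 in⁴
Effective length L_e = K·L = 0.7 × 18.6 = 13.02 in
P_cr = π²EI / L_e² = π² × 1510×10³ × 3.831×10^-2 / 13.02² = 3.368×10^3 lb

P_cr ≈ 3.37 kip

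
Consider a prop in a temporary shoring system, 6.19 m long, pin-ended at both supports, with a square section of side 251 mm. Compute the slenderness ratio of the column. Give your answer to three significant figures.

λ ≈ 85.4

I = a⁴/12 = 251⁴/12 = 3.308×10^8 mm⁴
A = 6.300×10^4 mm²;  r_min = √(I/A) = √(3.308×10^8/6.300×10^4) = 72.46 mm
L_e = K·L = 1 × 6.19 m = 6.190 m = 6190.0 mm
λ = L_e / r_min = 6190.0 / 72.46 = 85.4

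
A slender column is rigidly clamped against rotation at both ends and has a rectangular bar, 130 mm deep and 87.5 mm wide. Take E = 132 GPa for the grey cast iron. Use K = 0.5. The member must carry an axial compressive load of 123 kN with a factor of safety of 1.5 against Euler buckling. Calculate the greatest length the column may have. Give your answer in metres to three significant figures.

Buckling occurs about the weak axis: I_min = h·b³/12 with b = 87.5 mm (the shorter side).
I_min = 130×87.5³/12 = 7.257×10^6 mm⁴
I = 7.257×10^-6 m⁴
Required critical load P_cr = n·P = 1.5 × 123 = 184.5 kN = 1.845×10^5 N
From P_cr = π²EI/(K·L)²:  L = (1/K)·√(π²EI/P_cr) = (1/0.5)·√(π²×1.32×10^11×7.257×10^-6/1.845×10^5)
L = 14.3 m

L_max ≈ 14.3 m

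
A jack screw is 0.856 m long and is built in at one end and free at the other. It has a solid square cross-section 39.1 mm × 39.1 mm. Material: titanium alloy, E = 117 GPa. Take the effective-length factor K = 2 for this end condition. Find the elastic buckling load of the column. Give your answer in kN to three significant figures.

I = a⁴/12 = 39.1⁴/12 = 1.948×10^5 mm⁴
I = 1.948×10^5 mm⁴ = 1.948×10^-7 m⁴
Effective length L_e = K·L = 2 × 0.856 = 1.712 m
P_cr = π²EI / L_e² = π² × 117×10⁹ × 1.948×10^-7 / 1.712² = 7.674×10^4 N

P_cr ≈ 76.7 kN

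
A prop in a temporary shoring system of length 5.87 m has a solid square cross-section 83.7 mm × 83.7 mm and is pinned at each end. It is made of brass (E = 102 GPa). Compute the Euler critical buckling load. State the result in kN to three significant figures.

P_cr ≈ 119 kN

I = a⁴/12 = 83.7⁴/12 = 4.090×10^6 mm⁴
I = 4.090×10^6 mm⁴ = 4.090×10^-6 m⁴
Effective length L_e = K·L = 1 × 5.87 = 5.870 m
P_cr = π²EI / L_e² = π² × 102×10⁹ × 4.090×10^-6 / 5.870² = 1.195×10^5 N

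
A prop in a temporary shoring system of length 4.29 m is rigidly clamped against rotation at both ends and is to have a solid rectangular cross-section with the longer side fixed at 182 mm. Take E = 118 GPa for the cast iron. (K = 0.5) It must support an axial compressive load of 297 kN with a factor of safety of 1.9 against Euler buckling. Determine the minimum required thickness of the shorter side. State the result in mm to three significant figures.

Required P_cr = n·P = 1.9 × 297 = 564.3 kN
L_e = K·L = 0.5 × 4.29 = 2.145 m
Required I = P_cr·L_e²/(π²E) = 5.643×10^5 × 2.145² / (π² × 1.18×10^11) = 2.229×10^-6 m⁴
I_req = 2.229×10^6 mm⁴
Rectangle, weak axis: I_min = h·b³/12 with h = 182 mm fixed  ⇒  b = (12I/h)^(1/3) = 52.8 mm

b ≈ 52.8 mm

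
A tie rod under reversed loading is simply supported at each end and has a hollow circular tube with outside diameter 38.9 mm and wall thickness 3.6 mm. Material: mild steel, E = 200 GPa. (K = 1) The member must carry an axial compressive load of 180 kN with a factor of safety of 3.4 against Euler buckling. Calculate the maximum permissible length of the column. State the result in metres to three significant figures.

Inner diameter d_i = 38.9 − 2×3.6 = 31.70 mm
I = π(d_o⁴ − d_i⁴)/64 = π(38.9⁴ − 31.70⁴)/64 = 6.283×10^4 mm⁴
I = 6.283×10^-8 m⁴
Required critical load P_cr = n·P = 3.4 × 180 = 612.0 kN = 6.120×10^5 N
From P_cr = π²EI/(K·L)²:  L = (1/K)·√(π²EI/P_cr) = (1/1)·√(π²×2.00×10^11×6.283×10^-8/6.120×10^5)
L = 0.450 m

L_max ≈ 0.450 m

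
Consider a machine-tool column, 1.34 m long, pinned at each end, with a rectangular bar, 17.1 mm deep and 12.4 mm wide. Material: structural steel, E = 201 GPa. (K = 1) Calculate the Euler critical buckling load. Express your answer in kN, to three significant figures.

Buckling occurs about the weak axis: I_min = h·b³/12 with b = 12.4 mm (the shorter side).
I_min = 17.1×12.4³/12 = 2.717×10^3 mm⁴
I = 2.717×10^3 mm⁴ = 2.717×10^-9 m⁴
Effective length L_e = K·L = 1 × 1.34 = 1.340 m
P_cr = π²EI / L_e² = π² × 201×10⁹ × 2.717×10^-9 / 1.340² = 3.002×10^3 N

P_cr ≈ 3.00 kN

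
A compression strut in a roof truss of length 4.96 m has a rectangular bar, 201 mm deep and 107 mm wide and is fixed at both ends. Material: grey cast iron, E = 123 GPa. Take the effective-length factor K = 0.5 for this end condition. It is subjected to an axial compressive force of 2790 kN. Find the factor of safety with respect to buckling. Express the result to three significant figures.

Buckling occurs about the weak axis: I_min = h·b³/12 with b = 107 mm (the shorter side).
I_min = 201×107³/12 = 2.052×10^7 mm⁴
I = 2.052×10^7 mm⁴ = 2.052×10^-5 m⁴
Effective length L_e = K·L = 0.5 × 4.96 = 2.480 m
P_cr = π²EI / L_e² = π² × 123×10⁹ × 2.052×10^-5 / 2.480² = 4.050×10^6 N
Factor of safety n = P_cr / P = 4050.1 / 2790 = 1.45

n ≈ 1.45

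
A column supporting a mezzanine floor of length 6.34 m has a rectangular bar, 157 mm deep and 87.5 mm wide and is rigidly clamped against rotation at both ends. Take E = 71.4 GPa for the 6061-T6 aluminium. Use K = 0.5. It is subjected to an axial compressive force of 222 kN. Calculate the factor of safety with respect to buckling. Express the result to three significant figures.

Buckling occurs about the weak axis: I_min = h·b³/12 with b = 87.5 mm (the shorter side).
I_min = 157×87.5³/12 = 8.765×10^6 mm⁴
I = 8.765×10^6 mm⁴ = 8.765×10^-6 m⁴
Effective length L_e = K·L = 0.5 × 6.34 = 3.170 m
P_cr = π²EI / L_e² = π² × 71.4×10⁹ × 8.765×10^-6 / 3.170² = 6.146×10^5 N
Factor of safety n = P_cr / P = 614.64 / 222 = 2.77

n ≈ 2.77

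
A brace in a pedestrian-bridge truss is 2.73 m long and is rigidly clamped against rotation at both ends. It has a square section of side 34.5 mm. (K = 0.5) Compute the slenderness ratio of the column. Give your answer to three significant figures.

λ ≈ 137

For a square r = a/√12 = 34.5/√12 = 9.959 mm
L_e = K·L = 0.5 × 2.73 m = 1.365 m = 1365.0 mm
λ = L_e / r_min = 1365.0 / 9.959 = 137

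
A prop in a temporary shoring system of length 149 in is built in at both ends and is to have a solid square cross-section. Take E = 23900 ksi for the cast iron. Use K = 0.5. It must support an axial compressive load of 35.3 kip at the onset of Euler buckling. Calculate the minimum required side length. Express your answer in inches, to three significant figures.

a ≈ 1.78 in

L_e = K·L = 0.5 × 149 = 74.50 in
Required I = P_cr·L_e²/(π²E) = 3.530×10^4 × 74.50² / (π² × 2.39×10^7) = 0.8306 in⁴
Solid square: I = a⁴/12  ⇒  a = (12I)^(1/4) = (12×0.8306)^(1/4) = 1.78 in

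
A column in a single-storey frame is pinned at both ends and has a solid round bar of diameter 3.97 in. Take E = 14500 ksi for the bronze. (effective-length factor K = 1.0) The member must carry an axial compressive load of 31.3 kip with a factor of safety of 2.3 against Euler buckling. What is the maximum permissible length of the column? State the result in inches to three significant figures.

I = πd⁴/64 = π×3.97⁴/64 = 12.19 in⁴
Required critical load P_cr = n·P = 2.3 × 31.3 = 71.99 kip = 7.199×10^4 lb
From P_cr = π²EI/(K·L)²:  L = (1/K)·√(π²EI/P_cr) = (1/1)·√(π²×1.45×10^7×12.19/7.199×10^4)
L = 156 in

L_max ≈ 156 in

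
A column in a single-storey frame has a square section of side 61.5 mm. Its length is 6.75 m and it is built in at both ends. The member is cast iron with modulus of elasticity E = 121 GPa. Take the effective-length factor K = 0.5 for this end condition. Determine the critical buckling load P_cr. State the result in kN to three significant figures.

P_cr ≈ 125 kN

I = a⁴/12 = 61.5⁴/12 = 1.192×10^6 mm⁴
I = 1.192×10^6 mm⁴ = 1.192×10^-6 m⁴
Effective length L_e = K·L = 0.5 × 6.75 = 3.375 m
P_cr = π²EI / L_e² = π² × 121×10⁹ × 1.192×10^-6 / 3.375² = 1.250×10^5 N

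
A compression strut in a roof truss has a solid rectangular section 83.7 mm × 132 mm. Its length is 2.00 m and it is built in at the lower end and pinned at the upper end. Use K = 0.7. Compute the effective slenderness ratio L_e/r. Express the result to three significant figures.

λ ≈ 57.9

Buckling occurs about the weak axis: I_min = h·b³/12 with b = 83.7 mm (the shorter side).
I_min = 132×83.7³/12 = 6.450×10^6 mm⁴
A = 1.105×10^4 mm²;  r_min = √(I/A) = √(6.450×10^6/1.105×10^4) = 24.16 mm
L_e = K·L = 0.7 × 2.00 m = 1.400 m = 1400.0 mm
λ = L_e / r_min = 1400.0 / 24.16 = 57.9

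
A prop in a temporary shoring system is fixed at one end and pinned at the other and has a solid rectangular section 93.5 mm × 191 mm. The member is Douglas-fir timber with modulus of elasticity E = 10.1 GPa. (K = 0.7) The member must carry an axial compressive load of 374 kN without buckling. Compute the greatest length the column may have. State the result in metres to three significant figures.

L_max ≈ 2.66 m

Buckling occurs about the weak axis: I_min = h·b³/12 with b = 93.5 mm (the shorter side).
I_min = 191×93.5³/12 = 1.301×10^7 mm⁴
I = 1.301×10^-5 m⁴
At the buckling limit P_cr = P = 3.740×10^5 N
From P_cr = π²EI/(K·L)²:  L = (1/K)·√(π²EI/P_cr) = (1/0.7)·√(π²×1.01×10^10×1.301×10^-5/3.740×10^5)
L = 2.66 m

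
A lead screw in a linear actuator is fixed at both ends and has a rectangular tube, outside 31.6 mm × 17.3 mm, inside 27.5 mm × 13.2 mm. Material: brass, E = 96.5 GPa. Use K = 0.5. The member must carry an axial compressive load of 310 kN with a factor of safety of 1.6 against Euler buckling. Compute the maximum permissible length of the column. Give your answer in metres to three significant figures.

Weak-axis I_min = (h_o·b_o³ − h_i·b_i³)/12 with b_o = 17.3, b_i = 13.20 mm (shorter outer/inner sides).
I_min = (31.6×17.3³ − 27.50×13.20³)/12 = 8.364×10^3 mm⁴
I = 8.364×10^-9 m⁴
Required critical load P_cr = n·P = 1.6 × 310 = 496.0 kN = 4.960×10^5 N
From P_cr = π²EI/(K·L)²:  L = (1/K)·√(π²EI/P_cr) = (1/0.5)·√(π²×9.65×10^10×8.364×10^-9/4.960×10^5)
L = 0.253 m

L_max ≈ 0.253 m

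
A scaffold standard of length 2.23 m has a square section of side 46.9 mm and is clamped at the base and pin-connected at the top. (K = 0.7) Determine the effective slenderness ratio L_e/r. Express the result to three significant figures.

λ ≈ 115

For a square r = a/√12 = 46.9/√12 = 13.54 mm
L_e = K·L = 0.7 × 2.23 m = 1.561 m = 1561.0 mm
λ = L_e / r_min = 1561.0 / 13.54 = 115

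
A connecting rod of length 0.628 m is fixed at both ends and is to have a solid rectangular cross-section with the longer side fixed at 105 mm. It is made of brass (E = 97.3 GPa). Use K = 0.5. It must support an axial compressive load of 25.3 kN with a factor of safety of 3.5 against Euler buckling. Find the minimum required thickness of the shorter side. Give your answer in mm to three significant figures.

b ≈ 10.1 mm

Required P_cr = n·P = 3.5 × 25.3 = 88.55 kN
L_e = K·L = 0.5 × 0.628 = 0.3140 m
Required I = P_cr·L_e²/(π²E) = 8.855×10^4 × 0.3140² / (π² × 9.73×10^10) = 9.091×10^-9 m⁴
I_req = 9.091×10^3 mm⁴
Rectangle, weak axis: I_min = h·b³/12 with h = 105 mm fixed  ⇒  b = (12I/h)^(1/3) = 10.1 mm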